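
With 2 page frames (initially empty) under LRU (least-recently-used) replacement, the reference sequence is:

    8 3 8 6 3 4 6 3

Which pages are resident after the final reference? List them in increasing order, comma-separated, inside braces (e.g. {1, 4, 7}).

8: miss, frames (8)
3: miss, frames (8 3)
8: hit
6: miss, evict 3, frames (8 6)
3: miss, evict 8, frames (6 3)
4: miss, evict 6, frames (3 4)
6: miss, evict 3, frames (4 6)
3: miss, evict 4, frames (6 3)

{3, 6}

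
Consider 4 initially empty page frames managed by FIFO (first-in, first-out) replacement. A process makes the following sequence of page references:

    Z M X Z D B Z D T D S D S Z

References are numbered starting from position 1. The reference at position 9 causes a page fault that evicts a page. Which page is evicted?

pos 1: Z -> miss, frames {Z}
pos 2: M -> miss, frames {Z,M}
pos 3: X -> miss, frames {Z,M,X}
pos 4: Z -> hit
pos 5: D -> miss, frames {Z,M,X,D}
pos 6: B -> miss, evict Z, frames {M,X,D,B}
pos 7: Z -> miss, evict M, frames {X,D,B,Z}
pos 8: D -> hit
pos 9: T -> miss, evict X, frames {D,B,Z,T}
At position 9, page X is evicted.

X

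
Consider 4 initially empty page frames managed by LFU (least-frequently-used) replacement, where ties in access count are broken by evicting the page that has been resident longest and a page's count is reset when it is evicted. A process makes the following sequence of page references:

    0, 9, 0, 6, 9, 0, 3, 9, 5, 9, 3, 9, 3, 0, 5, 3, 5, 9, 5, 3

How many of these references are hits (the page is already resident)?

0: fault, frames (0)
9: fault, frames (0 9)
0: hit
6: fault, frames (0 9 6)
9: hit
0: hit
3: fault, frames (0 9 6 3)
9: hit
5: fault, evict 6, frames (0 9 3 5)
9: hit
3: hit
9: hit
3: hit
0: hit
5: hit
3: hit
5: hit
9: hit
5: hit
3: hit
Hits: 15.

15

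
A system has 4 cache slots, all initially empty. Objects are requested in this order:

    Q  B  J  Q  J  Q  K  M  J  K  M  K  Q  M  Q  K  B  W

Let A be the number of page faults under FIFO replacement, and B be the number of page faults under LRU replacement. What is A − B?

1

Under FIFO: F F F . . . F F . . . . F . . . F F → 8 faults.
Under LRU: F F F . . . F F . . . . . . . . F F → 7 faults.
A − B = 8 − 7 = 1.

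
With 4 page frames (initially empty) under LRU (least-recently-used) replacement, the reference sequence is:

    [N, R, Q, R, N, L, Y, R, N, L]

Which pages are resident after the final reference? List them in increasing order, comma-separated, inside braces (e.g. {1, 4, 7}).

N: fault, frames {N}
R: fault, frames {N,R}
Q: fault, frames {N,R,Q}
R: hit
N: hit
L: fault, frames {Q,R,N,L}
Y: fault, evict Q, frames {R,N,L,Y}
R: hit
N: hit
L: hit

{L, N, R, Y}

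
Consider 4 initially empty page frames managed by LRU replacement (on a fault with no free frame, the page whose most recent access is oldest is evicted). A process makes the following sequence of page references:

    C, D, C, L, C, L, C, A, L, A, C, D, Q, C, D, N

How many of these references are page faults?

6

C: miss, frames {C}
D: miss, frames {C,D}
C: hit
L: miss, frames {D,C,L}
C: hit
L: hit
C: hit
A: miss, frames {D,L,C,A}
L: hit
A: hit
C: hit
D: hit
Q: miss, evict L, frames {A,C,D,Q}
C: hit
D: hit
N: miss, evict A, frames {Q,C,D,N}
Page faults: 6.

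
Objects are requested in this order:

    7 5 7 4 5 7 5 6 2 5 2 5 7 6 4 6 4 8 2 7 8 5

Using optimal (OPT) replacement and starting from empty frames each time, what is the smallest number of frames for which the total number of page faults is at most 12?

f=1: 22 faults
f=2: 13 faults
f=3: 10 faults
f=4: 8 faults
f=5: 6 faults
f=6: 6 faults
Smallest f with faults ≤ 12 is 3.

3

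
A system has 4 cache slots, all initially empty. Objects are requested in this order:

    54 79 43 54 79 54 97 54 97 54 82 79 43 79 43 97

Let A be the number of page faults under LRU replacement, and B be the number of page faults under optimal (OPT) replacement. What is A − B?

2

Under LRU: F F F . . . F . . . F . F . . F → 7 faults.
Under OPT: F F F . . . F . . . F . . . . . → 5 faults.
A − B = 7 − 5 = 2.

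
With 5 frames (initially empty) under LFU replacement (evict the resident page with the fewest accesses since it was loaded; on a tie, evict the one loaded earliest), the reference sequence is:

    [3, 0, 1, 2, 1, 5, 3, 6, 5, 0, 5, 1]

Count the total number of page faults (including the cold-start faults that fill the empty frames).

7

3: fault, frames [3]
0: fault, frames [3, 0]
1: fault, frames [3, 0, 1]
2: fault, frames [3, 0, 1, 2]
1: hit
5: fault, frames [3, 0, 1, 2, 5]
3: hit
6: fault, evict 0, frames [3, 1, 2, 5, 6]
5: hit
0: fault, evict 2, frames [3, 1, 5, 6, 0]
5: hit
1: hit
Page faults: 7.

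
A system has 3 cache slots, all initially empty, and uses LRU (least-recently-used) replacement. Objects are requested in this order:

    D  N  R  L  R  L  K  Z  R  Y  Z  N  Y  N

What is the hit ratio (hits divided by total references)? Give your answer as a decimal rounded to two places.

D → fault, frames {D}
N → fault, frames {D,N}
R → fault, frames {D,N,R}
L → fault, evict D, frames {N,R,L}
R → hit
L → hit
K → fault, evict N, frames {R,L,K}
Z → fault, evict R, frames {L,K,Z}
R → fault, evict L, frames {K,Z,R}
Y → fault, evict K, frames {Z,R,Y}
Z → hit
N → fault, evict R, frames {Y,Z,N}
Y → hit
N → hit
Hits: 5 of 14 references → 5/14 = 0.3571.

0.36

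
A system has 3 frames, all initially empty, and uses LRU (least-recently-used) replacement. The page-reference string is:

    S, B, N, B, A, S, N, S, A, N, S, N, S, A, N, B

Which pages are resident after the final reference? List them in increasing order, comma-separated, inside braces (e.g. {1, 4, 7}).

S → fault, frames (S)
B → fault, frames (S B)
N → fault, frames (S B N)
B → hit
A → fault, evict S, frames (N B A)
S → fault, evict N, frames (B A S)
N → fault, evict B, frames (A S N)
S → hit
A → hit
N → hit
S → hit
N → hit
S → hit
A → hit
N → hit
B → fault, evict S, frames (A N B)

{A, B, N}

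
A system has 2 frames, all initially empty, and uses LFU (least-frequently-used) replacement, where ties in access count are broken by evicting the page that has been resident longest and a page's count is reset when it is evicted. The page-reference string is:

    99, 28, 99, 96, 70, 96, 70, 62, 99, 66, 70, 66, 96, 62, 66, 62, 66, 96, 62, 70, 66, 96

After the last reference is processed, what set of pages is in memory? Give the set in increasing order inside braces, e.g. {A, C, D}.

99 -> miss, frames [99]
28 -> miss, frames [99, 28]
99 -> hit
96 -> miss, evict 28, frames [99, 96]
70 -> miss, evict 96, frames [99, 70]
96 -> miss, evict 70, frames [99, 96]
70 -> miss, evict 96, frames [99, 70]
62 -> miss, evict 70, frames [99, 62]
99 -> hit
66 -> miss, evict 62, frames [99, 66]
70 -> miss, evict 66, frames [99, 70]
66 -> miss, evict 70, frames [99, 66]
96 -> miss, evict 66, frames [99, 96]
62 -> miss, evict 96, frames [99, 62]
66 -> miss, evict 62, frames [99, 66]
62 -> miss, evict 66, frames [99, 62]
66 -> miss, evict 62, frames [99, 66]
96 -> miss, evict 66, frames [99, 96]
62 -> miss, evict 96, frames [99, 62]
70 -> miss, evict 62, frames [99, 70]
66 -> miss, evict 70, frames [99, 66]
96 -> miss, evict 66, frames [99, 96]

{96, 99}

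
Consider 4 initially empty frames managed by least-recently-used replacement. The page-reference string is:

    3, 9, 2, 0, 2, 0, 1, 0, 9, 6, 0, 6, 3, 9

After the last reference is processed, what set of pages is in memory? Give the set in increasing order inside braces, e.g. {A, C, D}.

{0, 3, 6, 9}

3: fault, frames {3}
9: fault, frames {3,9}
2: fault, frames {3,9,2}
0: fault, frames {3,9,2,0}
2: hit
0: hit
1: fault, evict 3, frames {9,2,0,1}
0: hit
9: hit
6: fault, evict 2, frames {1,0,9,6}
0: hit
6: hit
3: fault, evict 1, frames {9,0,6,3}
9: hit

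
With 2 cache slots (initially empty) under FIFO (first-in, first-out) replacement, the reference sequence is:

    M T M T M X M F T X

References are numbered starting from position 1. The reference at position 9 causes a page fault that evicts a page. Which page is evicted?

M

pos 1: M → fault, frames [M]
pos 2: T → fault, frames [M, T]
pos 3: M → hit
pos 4: T → hit
pos 5: M → hit
pos 6: X → fault, evict M, frames [T, X]
pos 7: M → fault, evict T, frames [X, M]
pos 8: F → fault, evict X, frames [M, F]
pos 9: T → fault, evict M, frames [F, T]
At position 9, page M is evicted.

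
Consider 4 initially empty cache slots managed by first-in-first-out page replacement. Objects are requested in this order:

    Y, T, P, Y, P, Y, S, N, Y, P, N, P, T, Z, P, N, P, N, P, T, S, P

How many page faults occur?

Y -> miss, frames [Y]
T -> miss, frames [Y, T]
P -> miss, frames [Y, T, P]
Y -> hit
P -> hit
Y -> hit
S -> miss, frames [Y, T, P, S]
N -> miss, evict Y, frames [T, P, S, N]
Y -> miss, evict T, frames [P, S, N, Y]
P -> hit
N -> hit
P -> hit
T -> miss, evict P, frames [S, N, Y, T]
Z -> miss, evict S, frames [N, Y, T, Z]
P -> miss, evict N, frames [Y, T, Z, P]
N -> miss, evict Y, frames [T, Z, P, N]
P -> hit
N -> hit
P -> hit
T -> hit
S -> miss, evict T, frames [Z, P, N, S]
P -> hit
Page faults: 11.

11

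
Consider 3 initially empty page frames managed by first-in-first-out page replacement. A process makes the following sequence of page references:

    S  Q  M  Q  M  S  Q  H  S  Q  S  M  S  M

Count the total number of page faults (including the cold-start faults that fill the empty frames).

S: fault, frames {S}
Q: fault, frames {S,Q}
M: fault, frames {S,Q,M}
Q: hit
M: hit
S: hit
Q: hit
H: fault, evict S, frames {Q,M,H}
S: fault, evict Q, frames {M,H,S}
Q: fault, evict M, frames {H,S,Q}
S: hit
M: fault, evict H, frames {S,Q,M}
S: hit
M: hit
Page faults: 7.

7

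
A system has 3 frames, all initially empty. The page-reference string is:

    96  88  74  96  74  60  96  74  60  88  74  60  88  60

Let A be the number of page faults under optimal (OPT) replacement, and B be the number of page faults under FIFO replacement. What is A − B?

Under OPT: F F F . . F . . . F . . . . → 5 faults.
Under FIFO: F F F . . F F . . F F F . . → 8 faults.
A − B = 5 − 8 = -3.

-3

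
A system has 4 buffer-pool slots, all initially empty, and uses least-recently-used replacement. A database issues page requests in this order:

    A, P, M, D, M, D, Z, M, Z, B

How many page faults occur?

6

A -> fault, frames (A)
P -> fault, frames (A P)
M -> fault, frames (A P M)
D -> fault, frames (A P M D)
M -> hit
D -> hit
Z -> fault, evict A, frames (P M D Z)
M -> hit
Z -> hit
B -> fault, evict P, frames (D M Z B)
Page faults: 6.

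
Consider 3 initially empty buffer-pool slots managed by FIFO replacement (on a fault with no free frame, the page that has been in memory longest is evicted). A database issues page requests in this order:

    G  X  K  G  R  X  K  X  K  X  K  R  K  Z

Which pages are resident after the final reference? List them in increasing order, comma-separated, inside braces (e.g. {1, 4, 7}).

G → fault, frames {G}
X → fault, frames {G,X}
K → fault, frames {G,X,K}
G → hit
R → fault, evict G, frames {X,K,R}
X → hit
K → hit
X → hit
K → hit
X → hit
K → hit
R → hit
K → hit
Z → fault, evict X, frames {K,R,Z}

{K, R, Z}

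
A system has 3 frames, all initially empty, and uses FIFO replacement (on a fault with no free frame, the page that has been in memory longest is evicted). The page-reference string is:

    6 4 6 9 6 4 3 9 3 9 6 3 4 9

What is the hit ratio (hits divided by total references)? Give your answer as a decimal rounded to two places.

0.50

6: miss, frames [6]
4: miss, frames [6, 4]
6: hit
9: miss, frames [6, 4, 9]
6: hit
4: hit
3: miss, evict 6, frames [4, 9, 3]
9: hit
3: hit
9: hit
6: miss, evict 4, frames [9, 3, 6]
3: hit
4: miss, evict 9, frames [3, 6, 4]
9: miss, evict 3, frames [6, 4, 9]
Hits: 7 of 14 references → 7/14 = 0.5000.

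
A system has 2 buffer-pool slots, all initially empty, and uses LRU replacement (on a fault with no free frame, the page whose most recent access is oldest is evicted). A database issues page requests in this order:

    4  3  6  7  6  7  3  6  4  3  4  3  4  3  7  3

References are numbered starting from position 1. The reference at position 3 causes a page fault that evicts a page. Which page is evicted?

4

pos 1: 4 -> miss, frames {4}
pos 2: 3 -> miss, frames {4,3}
pos 3: 6 -> miss, evict 4, frames {3,6}
At position 3, page 4 is evicted.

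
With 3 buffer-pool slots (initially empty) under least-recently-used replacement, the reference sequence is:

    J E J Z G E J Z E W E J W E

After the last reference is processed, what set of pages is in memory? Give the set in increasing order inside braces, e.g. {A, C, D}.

{E, J, W}

J → miss, frames [J]
E → miss, frames [J, E]
J → hit
Z → miss, frames [E, J, Z]
G → miss, evict E, frames [J, Z, G]
E → miss, evict J, frames [Z, G, E]
J → miss, evict Z, frames [G, E, J]
Z → miss, evict G, frames [E, J, Z]
E → hit
W → miss, evict J, frames [Z, E, W]
E → hit
J → miss, evict Z, frames [W, E, J]
W → hit
E → hit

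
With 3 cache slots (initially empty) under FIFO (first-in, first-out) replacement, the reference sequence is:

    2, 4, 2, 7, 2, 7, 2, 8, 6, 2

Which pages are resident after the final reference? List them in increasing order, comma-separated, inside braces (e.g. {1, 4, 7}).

2 → miss, frames [2]
4 → miss, frames [2, 4]
2 → hit
7 → miss, frames [2, 4, 7]
2 → hit
7 → hit
2 → hit
8 → miss, evict 2, frames [4, 7, 8]
6 → miss, evict 4, frames [7, 8, 6]
2 → miss, evict 7, frames [8, 6, 2]

{2, 6, 8}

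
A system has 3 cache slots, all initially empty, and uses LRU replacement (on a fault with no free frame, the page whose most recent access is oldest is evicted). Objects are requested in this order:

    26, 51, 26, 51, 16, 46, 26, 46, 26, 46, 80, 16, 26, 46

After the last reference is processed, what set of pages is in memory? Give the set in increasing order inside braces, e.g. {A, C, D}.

26 → fault, frames {26}
51 → fault, frames {26,51}
26 → hit
51 → hit
16 → fault, frames {26,51,16}
46 → fault, evict 26, frames {51,16,46}
26 → fault, evict 51, frames {16,46,26}
46 → hit
26 → hit
46 → hit
80 → fault, evict 16, frames {26,46,80}
16 → fault, evict 26, frames {46,80,16}
26 → fault, evict 46, frames {80,16,26}
46 → fault, evict 80, frames {16,26,46}

{16, 26, 46}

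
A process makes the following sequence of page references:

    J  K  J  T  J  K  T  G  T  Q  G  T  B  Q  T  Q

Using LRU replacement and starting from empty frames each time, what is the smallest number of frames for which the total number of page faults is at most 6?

4

f=1: 16 faults
f=2: 12 faults
f=3: 7 faults
f=4: 6 faults
f=5: 6 faults
f=6: 6 faults
Smallest f with faults ≤ 6 is 4.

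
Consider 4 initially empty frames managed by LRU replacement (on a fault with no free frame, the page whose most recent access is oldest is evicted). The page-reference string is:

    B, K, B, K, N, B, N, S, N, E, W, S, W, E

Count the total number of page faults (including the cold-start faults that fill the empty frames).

B -> miss, frames (B)
K -> miss, frames (B K)
B -> hit
K -> hit
N -> miss, frames (B K N)
B -> hit
N -> hit
S -> miss, frames (K B N S)
N -> hit
E -> miss, evict K, frames (B S N E)
W -> miss, evict B, frames (S N E W)
S -> hit
W -> hit
E -> hit
Page faults: 6.

6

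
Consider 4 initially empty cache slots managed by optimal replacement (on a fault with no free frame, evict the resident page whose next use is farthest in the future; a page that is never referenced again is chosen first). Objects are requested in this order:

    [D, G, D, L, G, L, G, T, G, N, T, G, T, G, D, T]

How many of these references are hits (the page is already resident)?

D: fault, frames (D)
G: fault, frames (D G)
D: hit
L: fault, frames (D G L)
G: hit
L: hit
G: hit
T: fault, frames (D G L T)
G: hit
N: fault, evict L, frames (D G T N)
T: hit
G: hit
T: hit
G: hit
D: hit
T: hit
Hits: 11.

11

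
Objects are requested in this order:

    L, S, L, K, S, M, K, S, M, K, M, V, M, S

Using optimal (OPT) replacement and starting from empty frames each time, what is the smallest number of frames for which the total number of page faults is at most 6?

f=1: 14 faults
f=2: 8 faults
f=3: 5 faults
f=4: 5 faults
f=5: 5 faults
Smallest f with faults ≤ 6 is 3.

3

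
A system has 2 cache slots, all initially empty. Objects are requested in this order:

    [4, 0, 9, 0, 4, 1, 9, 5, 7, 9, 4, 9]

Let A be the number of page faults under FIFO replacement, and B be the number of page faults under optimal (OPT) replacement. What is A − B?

2

Under FIFO: F F F . F F F F F F F . → 10 faults.
Under OPT: F F F . F F . F F . F . → 8 faults.
A − B = 10 − 8 = 2.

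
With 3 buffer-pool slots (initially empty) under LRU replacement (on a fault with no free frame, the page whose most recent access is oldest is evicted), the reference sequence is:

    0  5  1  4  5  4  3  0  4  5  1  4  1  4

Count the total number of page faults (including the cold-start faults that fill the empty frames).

8

0 -> fault, frames [0]
5 -> fault, frames [0, 5]
1 -> fault, frames [0, 5, 1]
4 -> fault, evict 0, frames [5, 1, 4]
5 -> hit
4 -> hit
3 -> fault, evict 1, frames [5, 4, 3]
0 -> fault, evict 5, frames [4, 3, 0]
4 -> hit
5 -> fault, evict 3, frames [0, 4, 5]
1 -> fault, evict 0, frames [4, 5, 1]
4 -> hit
1 -> hit
4 -> hit
Page faults: 8.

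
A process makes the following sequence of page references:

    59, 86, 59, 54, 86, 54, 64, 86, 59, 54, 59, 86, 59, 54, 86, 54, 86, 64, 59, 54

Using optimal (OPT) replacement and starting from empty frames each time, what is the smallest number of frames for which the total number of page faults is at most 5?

f=1: 20 faults
f=2: 10 faults
f=3: 6 faults
f=4: 4 faults
Smallest f with faults ≤ 5 is 4.

4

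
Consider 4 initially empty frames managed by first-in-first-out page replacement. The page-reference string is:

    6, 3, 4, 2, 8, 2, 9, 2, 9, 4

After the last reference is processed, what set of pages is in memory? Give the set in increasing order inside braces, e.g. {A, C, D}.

6: miss, frames {6}
3: miss, frames {6,3}
4: miss, frames {6,3,4}
2: miss, frames {6,3,4,2}
8: miss, evict 6, frames {3,4,2,8}
2: hit
9: miss, evict 3, frames {4,2,8,9}
2: hit
9: hit
4: hit

{2, 4, 8, 9}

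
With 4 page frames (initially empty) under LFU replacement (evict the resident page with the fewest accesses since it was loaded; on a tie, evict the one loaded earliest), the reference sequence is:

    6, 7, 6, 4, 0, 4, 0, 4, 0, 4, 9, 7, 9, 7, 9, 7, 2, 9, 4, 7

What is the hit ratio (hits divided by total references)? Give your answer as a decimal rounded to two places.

0.35

6: miss, frames (6)
7: miss, frames (6 7)
6: hit
4: miss, frames (6 7 4)
0: miss, frames (6 7 4 0)
4: hit
0: hit
4: hit
0: hit
4: hit
9: miss, evict 7, frames (6 4 0 9)
7: miss, evict 9, frames (6 4 0 7)
9: miss, evict 7, frames (6 4 0 9)
7: miss, evict 9, frames (6 4 0 7)
9: miss, evict 7, frames (6 4 0 9)
7: miss, evict 9, frames (6 4 0 7)
2: miss, evict 7, frames (6 4 0 2)
9: miss, evict 2, frames (6 4 0 9)
4: hit
7: miss, evict 9, frames (6 4 0 7)
Hits: 7 of 20 references → 7/20 = 0.3500.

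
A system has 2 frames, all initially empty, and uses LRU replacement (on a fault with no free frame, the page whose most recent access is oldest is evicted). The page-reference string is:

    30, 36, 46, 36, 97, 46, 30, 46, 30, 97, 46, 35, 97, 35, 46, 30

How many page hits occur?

30 -> fault, frames [30]
36 -> fault, frames [30, 36]
46 -> fault, evict 30, frames [36, 46]
36 -> hit
97 -> fault, evict 46, frames [36, 97]
46 -> fault, evict 36, frames [97, 46]
30 -> fault, evict 97, frames [46, 30]
46 -> hit
30 -> hit
97 -> fault, evict 46, frames [30, 97]
46 -> fault, evict 30, frames [97, 46]
35 -> fault, evict 97, frames [46, 35]
97 -> fault, evict 46, frames [35, 97]
35 -> hit
46 -> fault, evict 97, frames [35, 46]
30 -> fault, evict 35, frames [46, 30]
Hits: 4.

4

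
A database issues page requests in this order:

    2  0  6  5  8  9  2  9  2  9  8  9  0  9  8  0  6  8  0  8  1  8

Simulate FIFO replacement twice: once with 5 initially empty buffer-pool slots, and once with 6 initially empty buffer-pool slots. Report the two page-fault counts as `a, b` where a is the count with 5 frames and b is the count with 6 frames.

11, 7

5 frames: F F F F F F F . . . . . F . . . F . . . F F → 11 faults.
6 frames: F F F F F F . . . . . . . . . . . . . . F . → 7 faults.
7 < 11: adding a frame reduced faults, as is typical.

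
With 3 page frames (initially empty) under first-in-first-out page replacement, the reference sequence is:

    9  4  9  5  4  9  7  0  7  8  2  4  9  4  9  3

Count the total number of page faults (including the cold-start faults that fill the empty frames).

9 → fault, frames {9}
4 → fault, frames {9,4}
9 → hit
5 → fault, frames {9,4,5}
4 → hit
9 → hit
7 → fault, evict 9, frames {4,5,7}
0 → fault, evict 4, frames {5,7,0}
7 → hit
8 → fault, evict 5, frames {7,0,8}
2 → fault, evict 7, frames {0,8,2}
4 → fault, evict 0, frames {8,2,4}
9 → fault, evict 8, frames {2,4,9}
4 → hit
9 → hit
3 → fault, evict 2, frames {4,9,3}
Page faults: 10.

10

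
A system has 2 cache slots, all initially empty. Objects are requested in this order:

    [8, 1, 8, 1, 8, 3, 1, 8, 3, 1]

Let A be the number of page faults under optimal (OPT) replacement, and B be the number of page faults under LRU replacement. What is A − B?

-2

Under OPT: F F . . . F . F . F → 5 faults.
Under LRU: F F . . . F F F F F → 7 faults.
A − B = 5 − 7 = -2.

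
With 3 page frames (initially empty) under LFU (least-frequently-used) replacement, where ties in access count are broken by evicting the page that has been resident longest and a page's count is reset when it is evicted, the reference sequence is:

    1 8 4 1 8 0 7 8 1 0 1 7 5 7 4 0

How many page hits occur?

1 -> fault, frames (1)
8 -> fault, frames (1 8)
4 -> fault, frames (1 8 4)
1 -> hit
8 -> hit
0 -> fault, evict 4, frames (1 8 0)
7 -> fault, evict 0, frames (1 8 7)
8 -> hit
1 -> hit
0 -> fault, evict 7, frames (1 8 0)
1 -> hit
7 -> fault, evict 0, frames (1 8 7)
5 -> fault, evict 7, frames (1 8 5)
7 -> fault, evict 5, frames (1 8 7)
4 -> fault, evict 7, frames (1 8 4)
0 -> fault, evict 4, frames (1 8 0)
Hits: 5.

5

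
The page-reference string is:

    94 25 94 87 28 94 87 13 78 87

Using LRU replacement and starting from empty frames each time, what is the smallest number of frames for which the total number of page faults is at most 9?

2

f=1: 10 faults
f=2: 9 faults
f=3: 6 faults
f=4: 6 faults
f=5: 6 faults
f=6: 6 faults
Smallest f with faults ≤ 9 is 2.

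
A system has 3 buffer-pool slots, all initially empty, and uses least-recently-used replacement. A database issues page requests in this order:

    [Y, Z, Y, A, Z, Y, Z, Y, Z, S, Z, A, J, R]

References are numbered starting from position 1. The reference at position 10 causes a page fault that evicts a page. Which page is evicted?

pos 1: Y: miss, frames (Y)
pos 2: Z: miss, frames (Y Z)
pos 3: Y: hit
pos 4: A: miss, frames (Z Y A)
pos 5: Z: hit
pos 6: Y: hit
pos 7: Z: hit
pos 8: Y: hit
pos 9: Z: hit
pos 10: S: miss, evict A, frames (Y Z S)
At position 10, page A is evicted.

A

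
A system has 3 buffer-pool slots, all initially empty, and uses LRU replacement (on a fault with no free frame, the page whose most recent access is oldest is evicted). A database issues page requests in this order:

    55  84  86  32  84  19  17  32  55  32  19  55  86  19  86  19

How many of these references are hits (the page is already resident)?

55: miss, frames [55]
84: miss, frames [55, 84]
86: miss, frames [55, 84, 86]
32: miss, evict 55, frames [84, 86, 32]
84: hit
19: miss, evict 86, frames [32, 84, 19]
17: miss, evict 32, frames [84, 19, 17]
32: miss, evict 84, frames [19, 17, 32]
55: miss, evict 19, frames [17, 32, 55]
32: hit
19: miss, evict 17, frames [55, 32, 19]
55: hit
86: miss, evict 32, frames [19, 55, 86]
19: hit
86: hit
19: hit
Hits: 6.

6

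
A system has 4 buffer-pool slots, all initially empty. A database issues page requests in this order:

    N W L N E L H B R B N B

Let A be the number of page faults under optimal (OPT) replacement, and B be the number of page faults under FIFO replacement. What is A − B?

-1

Under OPT: F F F . F . F F F . . . → 7 faults.
Under FIFO: F F F . F . F F F . F . → 8 faults.
A − B = 7 − 8 = -1.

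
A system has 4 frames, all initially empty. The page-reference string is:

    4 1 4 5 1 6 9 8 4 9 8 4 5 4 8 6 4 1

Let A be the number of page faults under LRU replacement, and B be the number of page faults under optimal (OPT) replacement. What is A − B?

Under LRU: F F . F . F F F F . . . F . . F . F → 10 faults.
Under OPT: F F . F . F F F . . . . . . . F . F → 8 faults.
A − B = 10 − 8 = 2.

2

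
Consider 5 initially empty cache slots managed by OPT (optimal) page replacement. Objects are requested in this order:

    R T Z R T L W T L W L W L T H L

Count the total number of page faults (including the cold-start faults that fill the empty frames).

6

R: miss, frames (R)
T: miss, frames (R T)
Z: miss, frames (R T Z)
R: hit
T: hit
L: miss, frames (R T Z L)
W: miss, frames (R T Z L W)
T: hit
L: hit
W: hit
L: hit
W: hit
L: hit
T: hit
H: miss, evict W, frames (R T Z L H)
L: hit
Page faults: 6.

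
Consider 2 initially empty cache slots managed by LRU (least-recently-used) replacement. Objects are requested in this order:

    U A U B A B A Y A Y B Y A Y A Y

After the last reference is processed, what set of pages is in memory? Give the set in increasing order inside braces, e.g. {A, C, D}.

U: fault, frames [U]
A: fault, frames [U, A]
U: hit
B: fault, evict A, frames [U, B]
A: fault, evict U, frames [B, A]
B: hit
A: hit
Y: fault, evict B, frames [A, Y]
A: hit
Y: hit
B: fault, evict A, frames [Y, B]
Y: hit
A: fault, evict B, frames [Y, A]
Y: hit
A: hit
Y: hit

{A, Y}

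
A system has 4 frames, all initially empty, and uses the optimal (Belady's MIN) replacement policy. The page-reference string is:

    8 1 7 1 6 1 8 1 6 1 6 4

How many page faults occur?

8 → miss, frames (8)
1 → miss, frames (8 1)
7 → miss, frames (8 1 7)
1 → hit
6 → miss, frames (8 1 7 6)
1 → hit
8 → hit
1 → hit
6 → hit
1 → hit
6 → hit
4 → miss, evict 6, frames (8 1 7 4)
Page faults: 5.

5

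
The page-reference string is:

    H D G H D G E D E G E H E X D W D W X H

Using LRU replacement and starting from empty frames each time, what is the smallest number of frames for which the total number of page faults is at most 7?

5

f=1: 20 faults
f=2: 15 faults
f=3: 9 faults
f=4: 8 faults
f=5: 6 faults
f=6: 6 faults
Smallest f with faults ≤ 7 is 5.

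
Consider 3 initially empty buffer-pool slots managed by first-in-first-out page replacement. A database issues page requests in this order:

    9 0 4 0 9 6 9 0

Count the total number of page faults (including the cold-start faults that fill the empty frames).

6

9 -> fault, frames {9}
0 -> fault, frames {9,0}
4 -> fault, frames {9,0,4}
0 -> hit
9 -> hit
6 -> fault, evict 9, frames {0,4,6}
9 -> fault, evict 0, frames {4,6,9}
0 -> fault, evict 4, frames {6,9,0}
Page faults: 6.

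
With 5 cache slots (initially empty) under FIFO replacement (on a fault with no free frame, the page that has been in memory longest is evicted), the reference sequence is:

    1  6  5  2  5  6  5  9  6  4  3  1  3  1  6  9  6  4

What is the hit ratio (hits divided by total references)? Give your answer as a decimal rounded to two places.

1 -> fault, frames {1}
6 -> fault, frames {1,6}
5 -> fault, frames {1,6,5}
2 -> fault, frames {1,6,5,2}
5 -> hit
6 -> hit
5 -> hit
9 -> fault, frames {1,6,5,2,9}
6 -> hit
4 -> fault, evict 1, frames {6,5,2,9,4}
3 -> fault, evict 6, frames {5,2,9,4,3}
1 -> fault, evict 5, frames {2,9,4,3,1}
3 -> hit
1 -> hit
6 -> fault, evict 2, frames {9,4,3,1,6}
9 -> hit
6 -> hit
4 -> hit
Hits: 9 of 18 references → 9/18 = 0.5000.

0.50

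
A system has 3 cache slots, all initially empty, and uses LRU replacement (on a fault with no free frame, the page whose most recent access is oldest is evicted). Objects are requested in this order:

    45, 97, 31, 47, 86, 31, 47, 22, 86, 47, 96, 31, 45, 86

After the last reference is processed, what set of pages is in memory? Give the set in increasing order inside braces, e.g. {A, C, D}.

45 -> miss, frames {45}
97 -> miss, frames {45,97}
31 -> miss, frames {45,97,31}
47 -> miss, evict 45, frames {97,31,47}
86 -> miss, evict 97, frames {31,47,86}
31 -> hit
47 -> hit
22 -> miss, evict 86, frames {31,47,22}
86 -> miss, evict 31, frames {47,22,86}
47 -> hit
96 -> miss, evict 22, frames {86,47,96}
31 -> miss, evict 86, frames {47,96,31}
45 -> miss, evict 47, frames {96,31,45}
86 -> miss, evict 96, frames {31,45,86}

{31, 45, 86}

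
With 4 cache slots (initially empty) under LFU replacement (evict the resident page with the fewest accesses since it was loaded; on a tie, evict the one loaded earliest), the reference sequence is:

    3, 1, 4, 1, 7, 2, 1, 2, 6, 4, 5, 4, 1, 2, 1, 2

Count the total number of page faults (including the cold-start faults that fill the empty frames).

8

3: fault, frames (3)
1: fault, frames (3 1)
4: fault, frames (3 1 4)
1: hit
7: fault, frames (3 1 4 7)
2: fault, evict 3, frames (1 4 7 2)
1: hit
2: hit
6: fault, evict 4, frames (1 7 2 6)
4: fault, evict 7, frames (1 2 6 4)
5: fault, evict 6, frames (1 2 4 5)
4: hit
1: hit
2: hit
1: hit
2: hit
Page faults: 8.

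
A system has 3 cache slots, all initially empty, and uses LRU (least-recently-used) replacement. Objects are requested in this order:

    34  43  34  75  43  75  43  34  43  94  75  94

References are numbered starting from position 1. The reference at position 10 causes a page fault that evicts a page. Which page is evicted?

pos 1: 34 -> fault, frames [34]
pos 2: 43 -> fault, frames [34, 43]
pos 3: 34 -> hit
pos 4: 75 -> fault, frames [43, 34, 75]
pos 5: 43 -> hit
pos 6: 75 -> hit
pos 7: 43 -> hit
pos 8: 34 -> hit
pos 9: 43 -> hit
pos 10: 94 -> fault, evict 75, frames [34, 43, 94]
At position 10, page 75 is evicted.

75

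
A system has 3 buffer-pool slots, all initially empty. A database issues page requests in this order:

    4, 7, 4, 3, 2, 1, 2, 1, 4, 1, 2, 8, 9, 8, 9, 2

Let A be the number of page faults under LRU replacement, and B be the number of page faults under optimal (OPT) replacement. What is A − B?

1

Under LRU: F F . F F F . . F . . F F . . . → 8 faults.
Under OPT: F F . F F F . . . . . F F . . . → 7 faults.
A − B = 8 − 7 = 1.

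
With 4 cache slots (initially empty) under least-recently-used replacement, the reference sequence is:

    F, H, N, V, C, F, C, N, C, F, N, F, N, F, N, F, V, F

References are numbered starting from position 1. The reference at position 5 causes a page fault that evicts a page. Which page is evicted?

F

pos 1: F: fault, frames {F}
pos 2: H: fault, frames {F,H}
pos 3: N: fault, frames {F,H,N}
pos 4: V: fault, frames {F,H,N,V}
pos 5: C: fault, evict F, frames {H,N,V,C}
At position 5, page F is evicted.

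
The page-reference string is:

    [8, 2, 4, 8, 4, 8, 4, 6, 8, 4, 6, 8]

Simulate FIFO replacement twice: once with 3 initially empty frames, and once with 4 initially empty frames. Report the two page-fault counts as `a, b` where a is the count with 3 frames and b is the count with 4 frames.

5, 4

3 frames: F F F . . . . F F . . . → 5 faults.
4 frames: F F F . . . . F . . . . → 4 faults.
4 < 5: adding a frame reduced faults, as is typical.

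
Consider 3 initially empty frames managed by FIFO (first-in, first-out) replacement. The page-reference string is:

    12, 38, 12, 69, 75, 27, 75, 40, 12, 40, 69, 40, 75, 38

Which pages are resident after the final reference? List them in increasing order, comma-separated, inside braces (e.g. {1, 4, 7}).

12 -> miss, frames (12)
38 -> miss, frames (12 38)
12 -> hit
69 -> miss, frames (12 38 69)
75 -> miss, evict 12, frames (38 69 75)
27 -> miss, evict 38, frames (69 75 27)
75 -> hit
40 -> miss, evict 69, frames (75 27 40)
12 -> miss, evict 75, frames (27 40 12)
40 -> hit
69 -> miss, evict 27, frames (40 12 69)
40 -> hit
75 -> miss, evict 40, frames (12 69 75)
38 -> miss, evict 12, frames (69 75 38)

{38, 69, 75}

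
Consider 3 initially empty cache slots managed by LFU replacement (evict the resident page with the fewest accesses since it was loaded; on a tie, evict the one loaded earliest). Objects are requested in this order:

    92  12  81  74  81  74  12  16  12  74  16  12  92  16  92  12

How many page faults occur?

12

92: fault, frames {92}
12: fault, frames {92,12}
81: fault, frames {92,12,81}
74: fault, evict 92, frames {12,81,74}
81: hit
74: hit
12: hit
16: fault, evict 12, frames {81,74,16}
12: fault, evict 16, frames {81,74,12}
74: hit
16: fault, evict 12, frames {81,74,16}
12: fault, evict 16, frames {81,74,12}
92: fault, evict 12, frames {81,74,92}
16: fault, evict 92, frames {81,74,16}
92: fault, evict 16, frames {81,74,92}
12: fault, evict 92, frames {81,74,12}
Page faults: 12.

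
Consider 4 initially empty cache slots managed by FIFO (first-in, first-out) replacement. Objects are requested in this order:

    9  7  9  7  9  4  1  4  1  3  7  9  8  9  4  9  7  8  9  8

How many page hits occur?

9: fault, frames [9]
7: fault, frames [9, 7]
9: hit
7: hit
9: hit
4: fault, frames [9, 7, 4]
1: fault, frames [9, 7, 4, 1]
4: hit
1: hit
3: fault, evict 9, frames [7, 4, 1, 3]
7: hit
9: fault, evict 7, frames [4, 1, 3, 9]
8: fault, evict 4, frames [1, 3, 9, 8]
9: hit
4: fault, evict 1, frames [3, 9, 8, 4]
9: hit
7: fault, evict 3, frames [9, 8, 4, 7]
8: hit
9: hit
8: hit
Hits: 11.

11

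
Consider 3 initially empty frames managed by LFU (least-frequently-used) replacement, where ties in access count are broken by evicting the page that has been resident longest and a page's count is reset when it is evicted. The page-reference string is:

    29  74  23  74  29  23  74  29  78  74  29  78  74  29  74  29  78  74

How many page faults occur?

4

29 -> miss, frames [29]
74 -> miss, frames [29, 74]
23 -> miss, frames [29, 74, 23]
74 -> hit
29 -> hit
23 -> hit
74 -> hit
29 -> hit
78 -> miss, evict 23, frames [29, 74, 78]
74 -> hit
29 -> hit
78 -> hit
74 -> hit
29 -> hit
74 -> hit
29 -> hit
78 -> hit
74 -> hit
Page faults: 4.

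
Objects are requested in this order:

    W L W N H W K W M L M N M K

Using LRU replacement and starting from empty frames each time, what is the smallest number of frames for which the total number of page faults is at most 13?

2

f=1: 14 faults
f=2: 10 faults
f=3: 9 faults
f=4: 9 faults
f=5: 8 faults
f=6: 6 faults
Smallest f with faults ≤ 13 is 2.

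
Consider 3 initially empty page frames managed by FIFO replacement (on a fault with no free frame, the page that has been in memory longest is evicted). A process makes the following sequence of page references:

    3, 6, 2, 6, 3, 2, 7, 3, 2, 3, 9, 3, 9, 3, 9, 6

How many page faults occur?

3 -> fault, frames (3)
6 -> fault, frames (3 6)
2 -> fault, frames (3 6 2)
6 -> hit
3 -> hit
2 -> hit
7 -> fault, evict 3, frames (6 2 7)
3 -> fault, evict 6, frames (2 7 3)
2 -> hit
3 -> hit
9 -> fault, evict 2, frames (7 3 9)
3 -> hit
9 -> hit
3 -> hit
9 -> hit
6 -> fault, evict 7, frames (3 9 6)
Page faults: 7.

7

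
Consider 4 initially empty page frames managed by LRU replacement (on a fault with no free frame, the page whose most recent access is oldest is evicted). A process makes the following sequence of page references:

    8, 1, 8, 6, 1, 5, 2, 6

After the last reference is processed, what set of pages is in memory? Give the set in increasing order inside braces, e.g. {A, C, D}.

{1, 2, 5, 6}

8: miss, frames [8]
1: miss, frames [8, 1]
8: hit
6: miss, frames [1, 8, 6]
1: hit
5: miss, frames [8, 6, 1, 5]
2: miss, evict 8, frames [6, 1, 5, 2]
6: hit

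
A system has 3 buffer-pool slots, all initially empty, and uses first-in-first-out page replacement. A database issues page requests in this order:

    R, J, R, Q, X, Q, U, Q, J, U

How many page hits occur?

R → miss, frames {R}
J → miss, frames {R,J}
R → hit
Q → miss, frames {R,J,Q}
X → miss, evict R, frames {J,Q,X}
Q → hit
U → miss, evict J, frames {Q,X,U}
Q → hit
J → miss, evict Q, frames {X,U,J}
U → hit
Hits: 4.

4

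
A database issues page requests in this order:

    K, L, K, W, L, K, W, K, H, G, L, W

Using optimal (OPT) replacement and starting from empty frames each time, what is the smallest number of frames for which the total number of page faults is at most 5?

f=1: 12 faults
f=2: 7 faults
f=3: 5 faults
f=4: 5 faults
f=5: 5 faults
Smallest f with faults ≤ 5 is 3.

3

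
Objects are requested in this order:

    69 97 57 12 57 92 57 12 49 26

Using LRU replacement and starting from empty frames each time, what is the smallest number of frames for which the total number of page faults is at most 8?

2

f=1: 10 faults
f=2: 8 faults
f=3: 7 faults
f=4: 7 faults
f=5: 7 faults
f=6: 7 faults
f=7: 7 faults
Smallest f with faults ≤ 8 is 2.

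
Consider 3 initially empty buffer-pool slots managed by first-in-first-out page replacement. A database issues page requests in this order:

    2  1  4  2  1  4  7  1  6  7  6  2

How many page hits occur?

2 → fault, frames {2}
1 → fault, frames {2,1}
4 → fault, frames {2,1,4}
2 → hit
1 → hit
4 → hit
7 → fault, evict 2, frames {1,4,7}
1 → hit
6 → fault, evict 1, frames {4,7,6}
7 → hit
6 → hit
2 → fault, evict 4, frames {7,6,2}
Hits: 6.

6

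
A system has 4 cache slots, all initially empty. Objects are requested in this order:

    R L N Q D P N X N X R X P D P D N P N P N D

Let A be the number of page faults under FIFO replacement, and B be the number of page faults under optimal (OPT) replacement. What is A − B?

Under FIFO: F F F F F F . F F . F . . F F . . . . . . . → 11 faults.
Under OPT: F F F F F F . F . . . . . F . . . . . . . . → 8 faults.
A − B = 11 − 8 = 3.

3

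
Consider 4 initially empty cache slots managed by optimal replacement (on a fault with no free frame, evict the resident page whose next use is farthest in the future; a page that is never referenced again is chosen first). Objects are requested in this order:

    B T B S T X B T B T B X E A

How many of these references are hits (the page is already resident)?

8

B: fault, frames (B)
T: fault, frames (B T)
B: hit
S: fault, frames (B T S)
T: hit
X: fault, frames (B T S X)
B: hit
T: hit
B: hit
T: hit
B: hit
X: hit
E: fault, evict X, frames (B T S E)
A: fault, evict E, frames (B T S A)
Hits: 8.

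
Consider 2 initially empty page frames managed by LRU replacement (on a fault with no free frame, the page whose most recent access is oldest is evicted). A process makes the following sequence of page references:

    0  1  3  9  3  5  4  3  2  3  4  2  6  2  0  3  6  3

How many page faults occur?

0 -> fault, frames (0)
1 -> fault, frames (0 1)
3 -> fault, evict 0, frames (1 3)
9 -> fault, evict 1, frames (3 9)
3 -> hit
5 -> fault, evict 9, frames (3 5)
4 -> fault, evict 3, frames (5 4)
3 -> fault, evict 5, frames (4 3)
2 -> fault, evict 4, frames (3 2)
3 -> hit
4 -> fault, evict 2, frames (3 4)
2 -> fault, evict 3, frames (4 2)
6 -> fault, evict 4, frames (2 6)
2 -> hit
0 -> fault, evict 6, frames (2 0)
3 -> fault, evict 2, frames (0 3)
6 -> fault, evict 0, frames (3 6)
3 -> hit
Page faults: 14.

14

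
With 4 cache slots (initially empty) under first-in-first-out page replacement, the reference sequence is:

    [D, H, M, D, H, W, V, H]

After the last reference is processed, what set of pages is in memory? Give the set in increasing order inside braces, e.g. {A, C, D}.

{H, M, V, W}

D: miss, frames (D)
H: miss, frames (D H)
M: miss, frames (D H M)
D: hit
H: hit
W: miss, frames (D H M W)
V: miss, evict D, frames (H M W V)
H: hit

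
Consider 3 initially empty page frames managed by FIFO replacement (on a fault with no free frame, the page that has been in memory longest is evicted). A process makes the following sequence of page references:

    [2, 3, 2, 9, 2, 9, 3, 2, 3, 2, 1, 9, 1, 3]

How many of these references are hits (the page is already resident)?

10

2: miss, frames (2)
3: miss, frames (2 3)
2: hit
9: miss, frames (2 3 9)
2: hit
9: hit
3: hit
2: hit
3: hit
2: hit
1: miss, evict 2, frames (3 9 1)
9: hit
1: hit
3: hit
Hits: 10.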